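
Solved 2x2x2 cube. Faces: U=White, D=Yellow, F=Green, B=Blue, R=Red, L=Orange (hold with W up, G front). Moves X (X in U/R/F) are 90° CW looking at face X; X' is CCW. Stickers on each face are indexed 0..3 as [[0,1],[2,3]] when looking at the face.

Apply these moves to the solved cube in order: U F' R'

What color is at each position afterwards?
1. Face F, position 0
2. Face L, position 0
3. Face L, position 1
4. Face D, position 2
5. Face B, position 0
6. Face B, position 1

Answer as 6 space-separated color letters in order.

Answer: R G W Y Y O

Derivation:
After move 1 (U): U=WWWW F=RRGG R=BBRR B=OOBB L=GGOO
After move 2 (F'): F=RGRG U=WWBR R=YBYR D=GOYY L=GWOW
After move 3 (R'): R=BRYY U=WBBO F=RWRR D=GGYG B=YOOB
Query 1: F[0] = R
Query 2: L[0] = G
Query 3: L[1] = W
Query 4: D[2] = Y
Query 5: B[0] = Y
Query 6: B[1] = O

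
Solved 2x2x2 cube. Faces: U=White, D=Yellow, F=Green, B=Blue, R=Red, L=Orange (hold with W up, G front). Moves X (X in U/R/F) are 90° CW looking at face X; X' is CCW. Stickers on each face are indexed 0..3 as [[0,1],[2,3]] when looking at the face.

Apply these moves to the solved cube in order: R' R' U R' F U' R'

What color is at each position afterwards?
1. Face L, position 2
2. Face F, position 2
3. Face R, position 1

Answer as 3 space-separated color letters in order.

After move 1 (R'): R=RRRR U=WBWB F=GWGW D=YGYG B=YBYB
After move 2 (R'): R=RRRR U=WYWY F=GBGB D=YWYW B=GBGB
After move 3 (U): U=WWYY F=RRGB R=GBRR B=OOGB L=GBOO
After move 4 (R'): R=BRGR U=WGYO F=RWGY D=YRYB B=WOWB
After move 5 (F): F=GRYW U=WGOB R=YROR D=GBYB L=GYOR
After move 6 (U'): U=GBWO F=GYYW R=GROR B=YRWB L=WOOR
After move 7 (R'): R=RRGO U=GWWY F=GBYO D=GYYW B=BRBB
Query 1: L[2] = O
Query 2: F[2] = Y
Query 3: R[1] = R

Answer: O Y R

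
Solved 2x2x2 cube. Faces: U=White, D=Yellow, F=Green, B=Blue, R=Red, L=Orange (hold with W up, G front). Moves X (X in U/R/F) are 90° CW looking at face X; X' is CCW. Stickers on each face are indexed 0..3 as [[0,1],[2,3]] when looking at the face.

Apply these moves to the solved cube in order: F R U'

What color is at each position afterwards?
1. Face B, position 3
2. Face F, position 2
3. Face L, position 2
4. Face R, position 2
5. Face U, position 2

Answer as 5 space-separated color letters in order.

Answer: B G O R W

Derivation:
After move 1 (F): F=GGGG U=WWOO R=WRWR D=RRYY L=OYOY
After move 2 (R): R=WWRR U=WGOG F=GRGY D=RBYB B=OBWB
After move 3 (U'): U=GGWO F=OYGY R=GRRR B=WWWB L=OBOY
Query 1: B[3] = B
Query 2: F[2] = G
Query 3: L[2] = O
Query 4: R[2] = R
Query 5: U[2] = W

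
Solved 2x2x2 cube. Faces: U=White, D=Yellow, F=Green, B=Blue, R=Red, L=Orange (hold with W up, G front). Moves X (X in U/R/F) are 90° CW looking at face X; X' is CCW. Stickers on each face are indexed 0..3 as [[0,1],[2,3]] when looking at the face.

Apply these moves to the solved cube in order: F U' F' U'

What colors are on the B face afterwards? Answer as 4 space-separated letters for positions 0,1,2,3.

Answer: R G B B

Derivation:
After move 1 (F): F=GGGG U=WWOO R=WRWR D=RRYY L=OYOY
After move 2 (U'): U=WOWO F=OYGG R=GGWR B=WRBB L=BBOY
After move 3 (F'): F=YGOG U=WOGW R=RGRR D=BYYY L=BOOW
After move 4 (U'): U=OWWG F=BOOG R=YGRR B=RGBB L=WROW
Query: B face = RGBB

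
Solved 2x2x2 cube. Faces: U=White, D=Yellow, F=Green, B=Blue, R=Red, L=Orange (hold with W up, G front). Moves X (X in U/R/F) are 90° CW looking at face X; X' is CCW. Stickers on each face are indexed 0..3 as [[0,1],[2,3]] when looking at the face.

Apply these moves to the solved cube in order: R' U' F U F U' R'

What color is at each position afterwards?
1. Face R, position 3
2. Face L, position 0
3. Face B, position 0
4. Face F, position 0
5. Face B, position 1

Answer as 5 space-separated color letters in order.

Answer: B Y G G R

Derivation:
After move 1 (R'): R=RRRR U=WBWB F=GWGW D=YGYG B=YBYB
After move 2 (U'): U=BBWW F=OOGW R=GWRR B=RRYB L=YBOO
After move 3 (F): F=GOWO U=BBOB R=WWWR D=RGYG L=YYOG
After move 4 (U): U=OBBB F=WWWO R=RRWR B=YYYB L=GOOG
After move 5 (F): F=WWOW U=OBGO R=BRBR D=WRYG L=GROG
After move 6 (U'): U=BOOG F=GROW R=WWBR B=BRYB L=YYOG
After move 7 (R'): R=WRWB U=BYOB F=GOOG D=WRYW B=GRRB
Query 1: R[3] = B
Query 2: L[0] = Y
Query 3: B[0] = G
Query 4: F[0] = G
Query 5: B[1] = R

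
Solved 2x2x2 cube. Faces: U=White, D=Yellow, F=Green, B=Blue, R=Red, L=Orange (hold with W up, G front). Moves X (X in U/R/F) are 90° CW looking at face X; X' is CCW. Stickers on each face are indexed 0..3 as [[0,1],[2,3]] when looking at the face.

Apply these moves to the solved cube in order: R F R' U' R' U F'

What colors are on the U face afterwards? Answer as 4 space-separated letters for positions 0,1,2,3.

Answer: W W Y G

Derivation:
After move 1 (R): R=RRRR U=WGWG F=GYGY D=YBYB B=WBWB
After move 2 (F): F=GGYY U=WGOO R=WRGR D=RRYB L=OYOB
After move 3 (R'): R=RRWG U=WWOW F=GGYO D=RGYY B=BBRB
After move 4 (U'): U=WWWO F=OYYO R=GGWG B=RRRB L=BBOB
After move 5 (R'): R=GGGW U=WRWR F=OWYO D=RYYO B=YRGB
After move 6 (U): U=WWRR F=GGYO R=YRGW B=BBGB L=OWOB
After move 7 (F'): F=GOGY U=WWYG R=YRRW D=WBYO L=OROR
Query: U face = WWYG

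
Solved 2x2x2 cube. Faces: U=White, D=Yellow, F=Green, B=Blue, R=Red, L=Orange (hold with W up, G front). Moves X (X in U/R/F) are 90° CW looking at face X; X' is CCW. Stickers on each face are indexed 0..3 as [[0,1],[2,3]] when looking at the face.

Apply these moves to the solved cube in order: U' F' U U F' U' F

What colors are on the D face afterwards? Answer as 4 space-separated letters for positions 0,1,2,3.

After move 1 (U'): U=WWWW F=OOGG R=GGRR B=RRBB L=BBOO
After move 2 (F'): F=OGOG U=WWGR R=YGYR D=BOYY L=BWOW
After move 3 (U): U=GWRW F=YGOG R=RRYR B=BWBB L=OGOW
After move 4 (U): U=RGWW F=RROG R=BWYR B=OGBB L=YGOW
After move 5 (F'): F=RGRO U=RGBY R=OWBR D=GWYY L=YWOW
After move 6 (U'): U=GYRB F=YWRO R=RGBR B=OWBB L=OGOW
After move 7 (F): F=RYOW U=GYWG R=RGBR D=BRYY L=OGOW
Query: D face = BRYY

Answer: B R Y Y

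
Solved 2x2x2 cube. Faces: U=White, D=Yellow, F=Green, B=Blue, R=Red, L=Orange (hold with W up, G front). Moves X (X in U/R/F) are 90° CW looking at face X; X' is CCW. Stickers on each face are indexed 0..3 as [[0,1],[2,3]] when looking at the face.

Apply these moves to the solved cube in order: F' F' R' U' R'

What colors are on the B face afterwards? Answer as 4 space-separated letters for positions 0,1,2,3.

After move 1 (F'): F=GGGG U=WWRR R=YRYR D=OOYY L=OWOW
After move 2 (F'): F=GGGG U=WWYY R=OROR D=WWYY L=OROR
After move 3 (R'): R=RROO U=WBYB F=GWGY D=WGYG B=YBWB
After move 4 (U'): U=BBWY F=ORGY R=GWOO B=RRWB L=YBOR
After move 5 (R'): R=WOGO U=BWWR F=OBGY D=WRYY B=GRGB
Query: B face = GRGB

Answer: G R G B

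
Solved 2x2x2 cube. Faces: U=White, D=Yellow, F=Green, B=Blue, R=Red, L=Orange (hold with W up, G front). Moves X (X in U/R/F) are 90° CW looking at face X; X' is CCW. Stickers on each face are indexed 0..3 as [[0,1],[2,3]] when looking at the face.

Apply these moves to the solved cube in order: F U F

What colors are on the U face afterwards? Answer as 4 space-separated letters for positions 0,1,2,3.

Answer: O W Y G

Derivation:
After move 1 (F): F=GGGG U=WWOO R=WRWR D=RRYY L=OYOY
After move 2 (U): U=OWOW F=WRGG R=BBWR B=OYBB L=GGOY
After move 3 (F): F=GWGR U=OWYG R=OBWR D=WBYY L=GROR
Query: U face = OWYG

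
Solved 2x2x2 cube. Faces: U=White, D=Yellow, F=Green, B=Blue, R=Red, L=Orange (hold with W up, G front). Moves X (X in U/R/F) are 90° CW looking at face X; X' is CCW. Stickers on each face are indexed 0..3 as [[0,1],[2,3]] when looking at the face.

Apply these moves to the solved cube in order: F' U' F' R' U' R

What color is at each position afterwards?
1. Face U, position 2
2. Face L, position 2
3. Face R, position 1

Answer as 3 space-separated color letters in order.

Answer: W O W

Derivation:
After move 1 (F'): F=GGGG U=WWRR R=YRYR D=OOYY L=OWOW
After move 2 (U'): U=WRWR F=OWGG R=GGYR B=YRBB L=BBOW
After move 3 (F'): F=WGOG U=WRGY R=OGOR D=BWYY L=BROW
After move 4 (R'): R=GROO U=WBGY F=WROY D=BGYG B=YRWB
After move 5 (U'): U=BYWG F=BROY R=WROO B=GRWB L=YROW
After move 6 (R): R=OWOR U=BRWY F=BGOG D=BWYG B=GRYB
Query 1: U[2] = W
Query 2: L[2] = O
Query 3: R[1] = W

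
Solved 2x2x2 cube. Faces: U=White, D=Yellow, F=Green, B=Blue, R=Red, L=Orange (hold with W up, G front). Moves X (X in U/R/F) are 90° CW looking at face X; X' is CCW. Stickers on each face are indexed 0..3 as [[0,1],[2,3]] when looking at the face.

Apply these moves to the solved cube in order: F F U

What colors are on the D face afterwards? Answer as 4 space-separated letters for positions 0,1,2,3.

After move 1 (F): F=GGGG U=WWOO R=WRWR D=RRYY L=OYOY
After move 2 (F): F=GGGG U=WWYY R=OROR D=WWYY L=OROR
After move 3 (U): U=YWYW F=ORGG R=BBOR B=ORBB L=GGOR
Query: D face = WWYY

Answer: W W Y Y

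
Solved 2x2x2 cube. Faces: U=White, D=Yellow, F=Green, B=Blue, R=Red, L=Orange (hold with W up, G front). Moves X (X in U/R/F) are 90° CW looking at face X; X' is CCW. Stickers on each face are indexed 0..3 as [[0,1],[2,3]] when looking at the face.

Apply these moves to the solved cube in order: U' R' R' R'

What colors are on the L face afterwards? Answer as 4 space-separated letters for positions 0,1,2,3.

Answer: B B O O

Derivation:
After move 1 (U'): U=WWWW F=OOGG R=GGRR B=RRBB L=BBOO
After move 2 (R'): R=GRGR U=WBWR F=OWGW D=YOYG B=YRYB
After move 3 (R'): R=RRGG U=WYWY F=OBGR D=YWYW B=GROB
After move 4 (R'): R=RGRG U=WOWG F=OYGY D=YBYR B=WRWB
Query: L face = BBOO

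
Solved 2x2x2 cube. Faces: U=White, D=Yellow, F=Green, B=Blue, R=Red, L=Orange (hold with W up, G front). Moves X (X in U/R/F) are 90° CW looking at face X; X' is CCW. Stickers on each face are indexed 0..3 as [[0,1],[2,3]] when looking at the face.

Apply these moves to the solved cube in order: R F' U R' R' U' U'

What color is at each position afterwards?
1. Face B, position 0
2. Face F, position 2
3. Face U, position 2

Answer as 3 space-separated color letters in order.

Answer: B G O

Derivation:
After move 1 (R): R=RRRR U=WGWG F=GYGY D=YBYB B=WBWB
After move 2 (F'): F=YYGG U=WGRR R=BRYR D=OOYB L=OGOW
After move 3 (U): U=RWRG F=BRGG R=WBYR B=OGWB L=YYOW
After move 4 (R'): R=BRWY U=RWRO F=BWGG D=ORYG B=BGOB
After move 5 (R'): R=RYBW U=RORB F=BWGO D=OWYG B=GGRB
After move 6 (U'): U=OBRR F=YYGO R=BWBW B=RYRB L=GGOW
After move 7 (U'): U=BROR F=GGGO R=YYBW B=BWRB L=RYOW
Query 1: B[0] = B
Query 2: F[2] = G
Query 3: U[2] = O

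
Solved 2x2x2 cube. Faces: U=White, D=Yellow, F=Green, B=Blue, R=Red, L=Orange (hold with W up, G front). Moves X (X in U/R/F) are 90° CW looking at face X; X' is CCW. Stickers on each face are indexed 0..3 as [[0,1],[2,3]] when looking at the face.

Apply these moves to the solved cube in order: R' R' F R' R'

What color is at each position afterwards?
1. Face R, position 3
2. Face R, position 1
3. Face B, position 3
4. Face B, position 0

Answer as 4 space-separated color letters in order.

After move 1 (R'): R=RRRR U=WBWB F=GWGW D=YGYG B=YBYB
After move 2 (R'): R=RRRR U=WYWY F=GBGB D=YWYW B=GBGB
After move 3 (F): F=GGBB U=WYOO R=WRYR D=RRYW L=OYOW
After move 4 (R'): R=RRWY U=WGOG F=GYBO D=RGYB B=WBRB
After move 5 (R'): R=RYRW U=WROW F=GGBG D=RYYO B=BBGB
Query 1: R[3] = W
Query 2: R[1] = Y
Query 3: B[3] = B
Query 4: B[0] = B

Answer: W Y B B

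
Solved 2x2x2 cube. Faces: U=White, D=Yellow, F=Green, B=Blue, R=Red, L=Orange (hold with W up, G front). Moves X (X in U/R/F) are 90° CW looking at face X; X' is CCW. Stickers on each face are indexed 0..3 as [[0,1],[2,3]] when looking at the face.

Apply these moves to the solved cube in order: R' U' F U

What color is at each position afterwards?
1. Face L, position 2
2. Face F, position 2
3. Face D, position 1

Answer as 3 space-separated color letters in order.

Answer: O W G

Derivation:
After move 1 (R'): R=RRRR U=WBWB F=GWGW D=YGYG B=YBYB
After move 2 (U'): U=BBWW F=OOGW R=GWRR B=RRYB L=YBOO
After move 3 (F): F=GOWO U=BBOB R=WWWR D=RGYG L=YYOG
After move 4 (U): U=OBBB F=WWWO R=RRWR B=YYYB L=GOOG
Query 1: L[2] = O
Query 2: F[2] = W
Query 3: D[1] = G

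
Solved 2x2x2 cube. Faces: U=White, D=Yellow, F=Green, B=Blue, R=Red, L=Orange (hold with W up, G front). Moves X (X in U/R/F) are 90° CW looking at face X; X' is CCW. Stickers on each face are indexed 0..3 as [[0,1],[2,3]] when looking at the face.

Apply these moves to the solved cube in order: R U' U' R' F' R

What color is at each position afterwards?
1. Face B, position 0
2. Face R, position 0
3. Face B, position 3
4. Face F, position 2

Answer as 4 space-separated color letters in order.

After move 1 (R): R=RRRR U=WGWG F=GYGY D=YBYB B=WBWB
After move 2 (U'): U=GGWW F=OOGY R=GYRR B=RRWB L=WBOO
After move 3 (U'): U=GWGW F=WBGY R=OORR B=GYWB L=RROO
After move 4 (R'): R=OROR U=GWGG F=WWGW D=YBYY B=BYBB
After move 5 (F'): F=WWWG U=GWOO R=BRYR D=ROYY L=RGOG
After move 6 (R): R=YBRR U=GWOG F=WOWY D=RBYB B=OYWB
Query 1: B[0] = O
Query 2: R[0] = Y
Query 3: B[3] = B
Query 4: F[2] = W

Answer: O Y B W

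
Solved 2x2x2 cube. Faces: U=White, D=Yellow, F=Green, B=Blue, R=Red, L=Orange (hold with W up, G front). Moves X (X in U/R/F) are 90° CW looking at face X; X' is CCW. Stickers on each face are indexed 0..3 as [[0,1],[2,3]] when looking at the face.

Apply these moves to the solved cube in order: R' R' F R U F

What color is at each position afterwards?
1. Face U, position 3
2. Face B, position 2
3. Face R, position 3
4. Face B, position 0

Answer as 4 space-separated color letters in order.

After move 1 (R'): R=RRRR U=WBWB F=GWGW D=YGYG B=YBYB
After move 2 (R'): R=RRRR U=WYWY F=GBGB D=YWYW B=GBGB
After move 3 (F): F=GGBB U=WYOO R=WRYR D=RRYW L=OYOW
After move 4 (R): R=YWRR U=WGOB F=GRBW D=RGYG B=OBYB
After move 5 (U): U=OWBG F=YWBW R=OBRR B=OYYB L=GROW
After move 6 (F): F=BYWW U=OWWR R=BBGR D=ROYG L=GROG
Query 1: U[3] = R
Query 2: B[2] = Y
Query 3: R[3] = R
Query 4: B[0] = O

Answer: R Y R O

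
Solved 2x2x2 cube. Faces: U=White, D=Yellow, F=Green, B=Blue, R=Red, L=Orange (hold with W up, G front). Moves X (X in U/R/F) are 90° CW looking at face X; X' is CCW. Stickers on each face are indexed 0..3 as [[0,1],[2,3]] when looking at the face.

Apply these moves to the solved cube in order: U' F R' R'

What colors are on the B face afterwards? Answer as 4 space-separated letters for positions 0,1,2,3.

After move 1 (U'): U=WWWW F=OOGG R=GGRR B=RRBB L=BBOO
After move 2 (F): F=GOGO U=WWOB R=WGWR D=RGYY L=BYOY
After move 3 (R'): R=GRWW U=WBOR F=GWGB D=ROYO B=YRGB
After move 4 (R'): R=RWGW U=WGOY F=GBGR D=RWYB B=OROB
Query: B face = OROB

Answer: O R O B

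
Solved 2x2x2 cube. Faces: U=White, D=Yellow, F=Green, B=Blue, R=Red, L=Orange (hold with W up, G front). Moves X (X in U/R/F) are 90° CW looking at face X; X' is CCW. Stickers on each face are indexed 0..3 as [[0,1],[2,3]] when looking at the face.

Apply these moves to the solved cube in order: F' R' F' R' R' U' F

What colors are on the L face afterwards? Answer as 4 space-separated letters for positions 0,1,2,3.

Answer: G W O B

Derivation:
After move 1 (F'): F=GGGG U=WWRR R=YRYR D=OOYY L=OWOW
After move 2 (R'): R=RRYY U=WBRB F=GWGR D=OGYG B=YBOB
After move 3 (F'): F=WRGG U=WBRY R=GROY D=WWYG L=OBOR
After move 4 (R'): R=RYGO U=WORY F=WBGY D=WRYG B=GBWB
After move 5 (R'): R=YORG U=WWRG F=WOGY D=WBYY B=GBRB
After move 6 (U'): U=WGWR F=OBGY R=WORG B=YORB L=GBOR
After move 7 (F): F=GOYB U=WGRB R=WORG D=RWYY L=GWOB
Query: L face = GWOB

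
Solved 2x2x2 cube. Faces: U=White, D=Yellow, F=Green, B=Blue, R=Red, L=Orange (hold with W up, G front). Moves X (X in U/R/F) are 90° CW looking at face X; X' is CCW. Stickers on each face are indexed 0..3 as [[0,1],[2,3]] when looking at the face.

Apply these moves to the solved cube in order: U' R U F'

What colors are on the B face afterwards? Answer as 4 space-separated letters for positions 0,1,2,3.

After move 1 (U'): U=WWWW F=OOGG R=GGRR B=RRBB L=BBOO
After move 2 (R): R=RGRG U=WOWG F=OYGY D=YBYR B=WRWB
After move 3 (U): U=WWGO F=RGGY R=WRRG B=BBWB L=OYOO
After move 4 (F'): F=GYRG U=WWWR R=BRYG D=YOYR L=OOOG
Query: B face = BBWB

Answer: B B W B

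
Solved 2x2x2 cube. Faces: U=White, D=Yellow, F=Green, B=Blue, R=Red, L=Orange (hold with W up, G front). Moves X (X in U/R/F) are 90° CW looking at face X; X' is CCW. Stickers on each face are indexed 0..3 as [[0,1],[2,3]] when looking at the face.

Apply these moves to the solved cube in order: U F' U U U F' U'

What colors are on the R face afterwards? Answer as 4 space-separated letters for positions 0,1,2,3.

After move 1 (U): U=WWWW F=RRGG R=BBRR B=OOBB L=GGOO
After move 2 (F'): F=RGRG U=WWBR R=YBYR D=GOYY L=GWOW
After move 3 (U): U=BWRW F=YBRG R=OOYR B=GWBB L=RGOW
After move 4 (U): U=RBWW F=OORG R=GWYR B=RGBB L=YBOW
After move 5 (U): U=WRWB F=GWRG R=RGYR B=YBBB L=OOOW
After move 6 (F'): F=WGGR U=WRRY R=OGGR D=OWYY L=OBOW
After move 7 (U'): U=RYWR F=OBGR R=WGGR B=OGBB L=YBOW
Query: R face = WGGR

Answer: W G G R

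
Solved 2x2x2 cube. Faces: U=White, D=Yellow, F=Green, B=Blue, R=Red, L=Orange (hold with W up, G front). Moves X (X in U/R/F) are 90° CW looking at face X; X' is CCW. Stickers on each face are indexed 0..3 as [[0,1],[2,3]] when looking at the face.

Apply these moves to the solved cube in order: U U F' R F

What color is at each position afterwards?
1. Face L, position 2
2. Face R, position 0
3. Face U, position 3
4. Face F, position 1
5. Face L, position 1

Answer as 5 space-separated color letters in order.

Answer: O O W B R

Derivation:
After move 1 (U): U=WWWW F=RRGG R=BBRR B=OOBB L=GGOO
After move 2 (U): U=WWWW F=BBGG R=OORR B=GGBB L=RROO
After move 3 (F'): F=BGBG U=WWOR R=YOYR D=ROYY L=RWOW
After move 4 (R): R=YYRO U=WGOG F=BOBY D=RBYG B=RGWB
After move 5 (F): F=BBYO U=WGWW R=OYGO D=RYYG L=RROB
Query 1: L[2] = O
Query 2: R[0] = O
Query 3: U[3] = W
Query 4: F[1] = B
Query 5: L[1] = R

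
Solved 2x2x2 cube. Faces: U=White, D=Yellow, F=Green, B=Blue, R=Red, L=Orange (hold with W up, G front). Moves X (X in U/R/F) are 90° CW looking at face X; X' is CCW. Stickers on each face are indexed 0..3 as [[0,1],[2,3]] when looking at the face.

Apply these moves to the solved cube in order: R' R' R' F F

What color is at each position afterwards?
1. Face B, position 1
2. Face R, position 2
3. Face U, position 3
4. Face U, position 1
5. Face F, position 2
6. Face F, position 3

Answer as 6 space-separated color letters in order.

After move 1 (R'): R=RRRR U=WBWB F=GWGW D=YGYG B=YBYB
After move 2 (R'): R=RRRR U=WYWY F=GBGB D=YWYW B=GBGB
After move 3 (R'): R=RRRR U=WGWG F=GYGY D=YBYB B=WBWB
After move 4 (F): F=GGYY U=WGOO R=WRGR D=RRYB L=OYOB
After move 5 (F): F=YGYG U=WGBY R=OROR D=GWYB L=OROR
Query 1: B[1] = B
Query 2: R[2] = O
Query 3: U[3] = Y
Query 4: U[1] = G
Query 5: F[2] = Y
Query 6: F[3] = G

Answer: B O Y G Y G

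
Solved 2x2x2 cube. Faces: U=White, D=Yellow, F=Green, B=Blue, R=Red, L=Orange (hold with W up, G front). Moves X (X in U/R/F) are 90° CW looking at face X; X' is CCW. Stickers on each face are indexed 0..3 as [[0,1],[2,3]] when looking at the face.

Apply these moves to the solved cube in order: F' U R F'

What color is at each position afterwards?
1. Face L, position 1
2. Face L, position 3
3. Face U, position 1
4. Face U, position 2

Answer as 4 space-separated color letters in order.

Answer: G R R Y

Derivation:
After move 1 (F'): F=GGGG U=WWRR R=YRYR D=OOYY L=OWOW
After move 2 (U): U=RWRW F=YRGG R=BBYR B=OWBB L=GGOW
After move 3 (R): R=YBRB U=RRRG F=YOGY D=OBYO B=WWWB
After move 4 (F'): F=OYYG U=RRYR R=BBOB D=GWYO L=GGOR
Query 1: L[1] = G
Query 2: L[3] = R
Query 3: U[1] = R
Query 4: U[2] = Y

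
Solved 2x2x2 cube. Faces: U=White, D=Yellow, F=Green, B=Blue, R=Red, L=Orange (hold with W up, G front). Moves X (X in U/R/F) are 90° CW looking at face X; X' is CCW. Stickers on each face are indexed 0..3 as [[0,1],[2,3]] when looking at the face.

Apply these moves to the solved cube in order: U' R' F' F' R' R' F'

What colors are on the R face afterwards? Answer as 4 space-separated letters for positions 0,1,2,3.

After move 1 (U'): U=WWWW F=OOGG R=GGRR B=RRBB L=BBOO
After move 2 (R'): R=GRGR U=WBWR F=OWGW D=YOYG B=YRYB
After move 3 (F'): F=WWOG U=WBGG R=ORYR D=BOYG L=BROW
After move 4 (F'): F=WGWO U=WBOY R=ORBR D=RWYG L=BGOG
After move 5 (R'): R=RROB U=WYOY F=WBWY D=RGYO B=GRWB
After move 6 (R'): R=RBRO U=WWOG F=WYWY D=RBYY B=ORGB
After move 7 (F'): F=YYWW U=WWRR R=BBRO D=GGYY L=BGOO
Query: R face = BBRO

Answer: B B R O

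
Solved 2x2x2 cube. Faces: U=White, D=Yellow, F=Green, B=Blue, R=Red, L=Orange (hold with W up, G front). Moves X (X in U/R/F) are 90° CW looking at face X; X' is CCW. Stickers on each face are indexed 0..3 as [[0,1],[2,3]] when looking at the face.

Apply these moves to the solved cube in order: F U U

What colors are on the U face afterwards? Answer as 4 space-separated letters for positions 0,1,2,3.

After move 1 (F): F=GGGG U=WWOO R=WRWR D=RRYY L=OYOY
After move 2 (U): U=OWOW F=WRGG R=BBWR B=OYBB L=GGOY
After move 3 (U): U=OOWW F=BBGG R=OYWR B=GGBB L=WROY
Query: U face = OOWW

Answer: O O W W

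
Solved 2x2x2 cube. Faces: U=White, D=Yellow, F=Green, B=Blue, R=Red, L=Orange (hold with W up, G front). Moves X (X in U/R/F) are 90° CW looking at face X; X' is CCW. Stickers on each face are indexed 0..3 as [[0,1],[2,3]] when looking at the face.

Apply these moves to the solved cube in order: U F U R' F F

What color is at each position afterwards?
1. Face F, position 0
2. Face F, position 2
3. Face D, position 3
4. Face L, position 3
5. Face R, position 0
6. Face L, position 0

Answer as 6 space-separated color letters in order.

Answer: W W R O Y G

Derivation:
After move 1 (U): U=WWWW F=RRGG R=BBRR B=OOBB L=GGOO
After move 2 (F): F=GRGR U=WWOG R=WBWR D=RBYY L=GYOY
After move 3 (U): U=OWGW F=WBGR R=OOWR B=GYBB L=GROY
After move 4 (R'): R=OROW U=OBGG F=WWGW D=RBYR B=YYBB
After move 5 (F): F=GWWW U=OBYR R=GRGW D=OOYR L=GROB
After move 6 (F): F=WGWW U=OBBR R=YRRW D=GGYR L=GOOO
Query 1: F[0] = W
Query 2: F[2] = W
Query 3: D[3] = R
Query 4: L[3] = O
Query 5: R[0] = Y
Query 6: L[0] = G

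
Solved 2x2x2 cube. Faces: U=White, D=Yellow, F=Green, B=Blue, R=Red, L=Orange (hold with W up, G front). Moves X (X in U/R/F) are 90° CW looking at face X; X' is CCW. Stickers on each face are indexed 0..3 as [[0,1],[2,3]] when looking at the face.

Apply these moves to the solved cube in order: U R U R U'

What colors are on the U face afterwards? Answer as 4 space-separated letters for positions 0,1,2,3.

After move 1 (U): U=WWWW F=RRGG R=BBRR B=OOBB L=GGOO
After move 2 (R): R=RBRB U=WRWG F=RYGY D=YBYO B=WOWB
After move 3 (U): U=WWGR F=RBGY R=WORB B=GGWB L=RYOO
After move 4 (R): R=RWBO U=WBGY F=RBGO D=YWYG B=RGWB
After move 5 (U'): U=BYWG F=RYGO R=RBBO B=RWWB L=RGOO
Query: U face = BYWG

Answer: B Y W G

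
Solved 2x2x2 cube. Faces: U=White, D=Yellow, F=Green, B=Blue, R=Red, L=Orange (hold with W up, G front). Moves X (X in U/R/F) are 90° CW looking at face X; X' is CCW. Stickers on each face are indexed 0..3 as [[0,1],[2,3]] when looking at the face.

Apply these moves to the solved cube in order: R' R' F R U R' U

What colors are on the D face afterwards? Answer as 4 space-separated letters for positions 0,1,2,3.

Answer: R W Y W

Derivation:
After move 1 (R'): R=RRRR U=WBWB F=GWGW D=YGYG B=YBYB
After move 2 (R'): R=RRRR U=WYWY F=GBGB D=YWYW B=GBGB
After move 3 (F): F=GGBB U=WYOO R=WRYR D=RRYW L=OYOW
After move 4 (R): R=YWRR U=WGOB F=GRBW D=RGYG B=OBYB
After move 5 (U): U=OWBG F=YWBW R=OBRR B=OYYB L=GROW
After move 6 (R'): R=BROR U=OYBO F=YWBG D=RWYW B=GYGB
After move 7 (U): U=BOOY F=BRBG R=GYOR B=GRGB L=YWOW
Query: D face = RWYW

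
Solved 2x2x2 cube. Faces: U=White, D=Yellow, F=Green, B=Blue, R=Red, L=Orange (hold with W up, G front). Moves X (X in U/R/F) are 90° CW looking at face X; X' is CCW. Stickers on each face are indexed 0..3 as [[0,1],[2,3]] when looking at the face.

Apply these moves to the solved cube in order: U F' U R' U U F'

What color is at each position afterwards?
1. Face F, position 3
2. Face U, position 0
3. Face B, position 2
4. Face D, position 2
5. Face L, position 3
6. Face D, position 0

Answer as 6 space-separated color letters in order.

Answer: R G O Y B R

Derivation:
After move 1 (U): U=WWWW F=RRGG R=BBRR B=OOBB L=GGOO
After move 2 (F'): F=RGRG U=WWBR R=YBYR D=GOYY L=GWOW
After move 3 (U): U=BWRW F=YBRG R=OOYR B=GWBB L=RGOW
After move 4 (R'): R=OROY U=BBRG F=YWRW D=GBYG B=YWOB
After move 5 (U): U=RBGB F=ORRW R=YWOY B=RGOB L=YWOW
After move 6 (U): U=GRBB F=YWRW R=RGOY B=YWOB L=OROW
After move 7 (F'): F=WWYR U=GRRO R=BGGY D=RWYG L=OBOB
Query 1: F[3] = R
Query 2: U[0] = G
Query 3: B[2] = O
Query 4: D[2] = Y
Query 5: L[3] = B
Query 6: D[0] = R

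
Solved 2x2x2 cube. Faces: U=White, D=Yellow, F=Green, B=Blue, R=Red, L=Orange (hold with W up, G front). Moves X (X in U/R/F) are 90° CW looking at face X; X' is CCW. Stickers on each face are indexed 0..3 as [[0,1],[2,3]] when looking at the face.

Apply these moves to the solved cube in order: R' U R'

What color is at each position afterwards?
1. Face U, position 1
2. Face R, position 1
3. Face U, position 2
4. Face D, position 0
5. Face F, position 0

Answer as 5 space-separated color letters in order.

After move 1 (R'): R=RRRR U=WBWB F=GWGW D=YGYG B=YBYB
After move 2 (U): U=WWBB F=RRGW R=YBRR B=OOYB L=GWOO
After move 3 (R'): R=BRYR U=WYBO F=RWGB D=YRYW B=GOGB
Query 1: U[1] = Y
Query 2: R[1] = R
Query 3: U[2] = B
Query 4: D[0] = Y
Query 5: F[0] = R

Answer: Y R B Y R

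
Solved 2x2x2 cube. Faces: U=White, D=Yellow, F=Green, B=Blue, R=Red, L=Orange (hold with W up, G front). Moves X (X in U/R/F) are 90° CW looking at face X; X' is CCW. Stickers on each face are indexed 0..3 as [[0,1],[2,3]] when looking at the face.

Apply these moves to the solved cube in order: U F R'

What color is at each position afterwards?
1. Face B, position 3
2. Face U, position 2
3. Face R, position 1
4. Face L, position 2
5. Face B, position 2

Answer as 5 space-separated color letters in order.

After move 1 (U): U=WWWW F=RRGG R=BBRR B=OOBB L=GGOO
After move 2 (F): F=GRGR U=WWOG R=WBWR D=RBYY L=GYOY
After move 3 (R'): R=BRWW U=WBOO F=GWGG D=RRYR B=YOBB
Query 1: B[3] = B
Query 2: U[2] = O
Query 3: R[1] = R
Query 4: L[2] = O
Query 5: B[2] = B

Answer: B O R O B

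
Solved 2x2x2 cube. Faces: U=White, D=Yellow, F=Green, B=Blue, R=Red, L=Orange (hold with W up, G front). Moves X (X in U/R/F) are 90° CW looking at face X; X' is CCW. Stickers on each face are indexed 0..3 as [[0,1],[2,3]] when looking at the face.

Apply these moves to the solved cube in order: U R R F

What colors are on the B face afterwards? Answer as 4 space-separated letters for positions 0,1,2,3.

Answer: G O R B

Derivation:
After move 1 (U): U=WWWW F=RRGG R=BBRR B=OOBB L=GGOO
After move 2 (R): R=RBRB U=WRWG F=RYGY D=YBYO B=WOWB
After move 3 (R): R=RRBB U=WYWY F=RBGO D=YWYW B=GORB
After move 4 (F): F=GROB U=WYOG R=WRYB D=BRYW L=GYOW
Query: B face = GORB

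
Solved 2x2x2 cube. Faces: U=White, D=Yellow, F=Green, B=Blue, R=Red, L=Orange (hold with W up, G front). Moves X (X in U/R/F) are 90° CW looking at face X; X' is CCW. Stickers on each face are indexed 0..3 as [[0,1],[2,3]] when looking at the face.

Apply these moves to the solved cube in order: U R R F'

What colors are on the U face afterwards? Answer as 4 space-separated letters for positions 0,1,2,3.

Answer: W Y R B

Derivation:
After move 1 (U): U=WWWW F=RRGG R=BBRR B=OOBB L=GGOO
After move 2 (R): R=RBRB U=WRWG F=RYGY D=YBYO B=WOWB
After move 3 (R): R=RRBB U=WYWY F=RBGO D=YWYW B=GORB
After move 4 (F'): F=BORG U=WYRB R=WRYB D=GOYW L=GYOW
Query: U face = WYRB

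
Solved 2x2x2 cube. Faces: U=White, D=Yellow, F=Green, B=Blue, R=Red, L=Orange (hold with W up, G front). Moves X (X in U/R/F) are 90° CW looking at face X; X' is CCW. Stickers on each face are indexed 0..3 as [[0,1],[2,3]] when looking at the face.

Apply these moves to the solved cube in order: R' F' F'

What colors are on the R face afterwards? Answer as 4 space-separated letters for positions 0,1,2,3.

After move 1 (R'): R=RRRR U=WBWB F=GWGW D=YGYG B=YBYB
After move 2 (F'): F=WWGG U=WBRR R=GRYR D=OOYG L=OBOW
After move 3 (F'): F=WGWG U=WBGY R=OROR D=BWYG L=OROR
Query: R face = OROR

Answer: O R O R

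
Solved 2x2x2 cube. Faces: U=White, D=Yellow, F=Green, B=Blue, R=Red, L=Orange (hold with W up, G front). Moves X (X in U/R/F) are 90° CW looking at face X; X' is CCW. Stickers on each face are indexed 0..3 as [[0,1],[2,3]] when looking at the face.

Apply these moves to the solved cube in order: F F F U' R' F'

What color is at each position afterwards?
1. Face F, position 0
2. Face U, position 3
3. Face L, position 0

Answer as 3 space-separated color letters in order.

After move 1 (F): F=GGGG U=WWOO R=WRWR D=RRYY L=OYOY
After move 2 (F): F=GGGG U=WWYY R=OROR D=WWYY L=OROR
After move 3 (F): F=GGGG U=WWRR R=YRYR D=OOYY L=OWOW
After move 4 (U'): U=WRWR F=OWGG R=GGYR B=YRBB L=BBOW
After move 5 (R'): R=GRGY U=WBWY F=ORGR D=OWYG B=YROB
After move 6 (F'): F=RROG U=WBGG R=WROY D=BWYG L=BYOW
Query 1: F[0] = R
Query 2: U[3] = G
Query 3: L[0] = B

Answer: R G B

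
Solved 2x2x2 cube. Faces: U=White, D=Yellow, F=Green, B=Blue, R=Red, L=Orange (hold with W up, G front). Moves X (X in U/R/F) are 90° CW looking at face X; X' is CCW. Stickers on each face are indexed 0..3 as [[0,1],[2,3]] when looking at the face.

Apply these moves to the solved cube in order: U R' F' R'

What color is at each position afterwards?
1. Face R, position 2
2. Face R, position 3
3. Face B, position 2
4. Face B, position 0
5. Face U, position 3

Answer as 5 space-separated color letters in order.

After move 1 (U): U=WWWW F=RRGG R=BBRR B=OOBB L=GGOO
After move 2 (R'): R=BRBR U=WBWO F=RWGW D=YRYG B=YOYB
After move 3 (F'): F=WWRG U=WBBB R=RRYR D=GOYG L=GOOW
After move 4 (R'): R=RRRY U=WYBY F=WBRB D=GWYG B=GOOB
Query 1: R[2] = R
Query 2: R[3] = Y
Query 3: B[2] = O
Query 4: B[0] = G
Query 5: U[3] = Y

Answer: R Y O G Y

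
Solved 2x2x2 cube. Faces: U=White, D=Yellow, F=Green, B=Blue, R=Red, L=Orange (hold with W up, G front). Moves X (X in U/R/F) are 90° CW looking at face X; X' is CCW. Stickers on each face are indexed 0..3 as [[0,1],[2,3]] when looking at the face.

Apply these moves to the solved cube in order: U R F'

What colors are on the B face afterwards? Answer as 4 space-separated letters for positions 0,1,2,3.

Answer: W O W B

Derivation:
After move 1 (U): U=WWWW F=RRGG R=BBRR B=OOBB L=GGOO
After move 2 (R): R=RBRB U=WRWG F=RYGY D=YBYO B=WOWB
After move 3 (F'): F=YYRG U=WRRR R=BBYB D=GOYO L=GGOW
Query: B face = WOWB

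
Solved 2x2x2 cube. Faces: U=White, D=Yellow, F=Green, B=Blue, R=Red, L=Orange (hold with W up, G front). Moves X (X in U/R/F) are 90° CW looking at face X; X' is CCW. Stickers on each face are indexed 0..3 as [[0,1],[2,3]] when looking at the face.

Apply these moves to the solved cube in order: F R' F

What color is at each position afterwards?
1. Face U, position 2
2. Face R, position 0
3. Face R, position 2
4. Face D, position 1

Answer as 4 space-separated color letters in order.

After move 1 (F): F=GGGG U=WWOO R=WRWR D=RRYY L=OYOY
After move 2 (R'): R=RRWW U=WBOB F=GWGO D=RGYG B=YBRB
After move 3 (F): F=GGOW U=WBYY R=ORBW D=WRYG L=OROG
Query 1: U[2] = Y
Query 2: R[0] = O
Query 3: R[2] = B
Query 4: D[1] = R

Answer: Y O B R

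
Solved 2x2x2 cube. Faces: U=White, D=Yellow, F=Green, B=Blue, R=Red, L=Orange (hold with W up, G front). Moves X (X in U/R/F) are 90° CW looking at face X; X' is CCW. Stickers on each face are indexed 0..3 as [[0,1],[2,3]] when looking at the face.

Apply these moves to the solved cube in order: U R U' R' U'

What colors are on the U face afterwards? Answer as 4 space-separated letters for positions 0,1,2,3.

Answer: W R R W

Derivation:
After move 1 (U): U=WWWW F=RRGG R=BBRR B=OOBB L=GGOO
After move 2 (R): R=RBRB U=WRWG F=RYGY D=YBYO B=WOWB
After move 3 (U'): U=RGWW F=GGGY R=RYRB B=RBWB L=WOOO
After move 4 (R'): R=YBRR U=RWWR F=GGGW D=YGYY B=OBBB
After move 5 (U'): U=WRRW F=WOGW R=GGRR B=YBBB L=OBOO
Query: U face = WRRW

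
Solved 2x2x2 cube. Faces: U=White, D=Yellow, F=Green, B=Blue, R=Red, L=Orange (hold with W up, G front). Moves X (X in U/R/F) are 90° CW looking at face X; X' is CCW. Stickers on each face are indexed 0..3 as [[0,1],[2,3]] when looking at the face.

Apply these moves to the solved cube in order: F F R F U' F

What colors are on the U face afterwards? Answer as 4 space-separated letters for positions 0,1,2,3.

Answer: G R B B

Derivation:
After move 1 (F): F=GGGG U=WWOO R=WRWR D=RRYY L=OYOY
After move 2 (F): F=GGGG U=WWYY R=OROR D=WWYY L=OROR
After move 3 (R): R=OORR U=WGYG F=GWGY D=WBYB B=YBWB
After move 4 (F): F=GGYW U=WGRR R=YOGR D=ROYB L=OWOB
After move 5 (U'): U=GRWR F=OWYW R=GGGR B=YOWB L=YBOB
After move 6 (F): F=YOWW U=GRBB R=WGRR D=GGYB L=YROO
Query: U face = GRBB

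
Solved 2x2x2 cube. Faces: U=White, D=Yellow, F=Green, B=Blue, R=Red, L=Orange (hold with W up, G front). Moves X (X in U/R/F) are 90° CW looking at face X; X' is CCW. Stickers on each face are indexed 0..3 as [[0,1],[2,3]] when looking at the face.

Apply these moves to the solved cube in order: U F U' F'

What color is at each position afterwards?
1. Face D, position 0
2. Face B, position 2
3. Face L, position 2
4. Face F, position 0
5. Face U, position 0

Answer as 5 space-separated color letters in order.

Answer: O B O Y W

Derivation:
After move 1 (U): U=WWWW F=RRGG R=BBRR B=OOBB L=GGOO
After move 2 (F): F=GRGR U=WWOG R=WBWR D=RBYY L=GYOY
After move 3 (U'): U=WGWO F=GYGR R=GRWR B=WBBB L=OOOY
After move 4 (F'): F=YRGG U=WGGW R=BRRR D=OYYY L=OOOW
Query 1: D[0] = O
Query 2: B[2] = B
Query 3: L[2] = O
Query 4: F[0] = Y
Query 5: U[0] = W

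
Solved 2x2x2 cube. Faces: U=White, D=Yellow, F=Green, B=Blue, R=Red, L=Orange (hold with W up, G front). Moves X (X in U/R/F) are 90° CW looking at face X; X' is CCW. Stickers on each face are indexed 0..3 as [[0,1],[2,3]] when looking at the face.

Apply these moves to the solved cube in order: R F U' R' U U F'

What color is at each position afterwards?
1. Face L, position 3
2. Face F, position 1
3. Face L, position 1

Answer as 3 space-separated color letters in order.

Answer: W O G

Derivation:
After move 1 (R): R=RRRR U=WGWG F=GYGY D=YBYB B=WBWB
After move 2 (F): F=GGYY U=WGOO R=WRGR D=RRYB L=OYOB
After move 3 (U'): U=GOWO F=OYYY R=GGGR B=WRWB L=WBOB
After move 4 (R'): R=GRGG U=GWWW F=OOYO D=RYYY B=BRRB
After move 5 (U): U=WGWW F=GRYO R=BRGG B=WBRB L=OOOB
After move 6 (U): U=WWWG F=BRYO R=WBGG B=OORB L=GROB
After move 7 (F'): F=ROBY U=WWWG R=YBRG D=RBYY L=GGOW
Query 1: L[3] = W
Query 2: F[1] = O
Query 3: L[1] = G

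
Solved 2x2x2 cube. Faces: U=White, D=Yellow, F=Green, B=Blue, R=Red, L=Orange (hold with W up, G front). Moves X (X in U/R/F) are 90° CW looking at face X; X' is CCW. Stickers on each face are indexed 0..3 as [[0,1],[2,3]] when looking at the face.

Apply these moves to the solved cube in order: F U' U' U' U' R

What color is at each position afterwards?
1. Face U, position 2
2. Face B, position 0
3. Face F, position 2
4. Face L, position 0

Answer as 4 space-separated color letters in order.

After move 1 (F): F=GGGG U=WWOO R=WRWR D=RRYY L=OYOY
After move 2 (U'): U=WOWO F=OYGG R=GGWR B=WRBB L=BBOY
After move 3 (U'): U=OOWW F=BBGG R=OYWR B=GGBB L=WROY
After move 4 (U'): U=OWOW F=WRGG R=BBWR B=OYBB L=GGOY
After move 5 (U'): U=WWOO F=GGGG R=WRWR B=BBBB L=OYOY
After move 6 (R): R=WWRR U=WGOG F=GRGY D=RBYB B=OBWB
Query 1: U[2] = O
Query 2: B[0] = O
Query 3: F[2] = G
Query 4: L[0] = O

Answer: O O G O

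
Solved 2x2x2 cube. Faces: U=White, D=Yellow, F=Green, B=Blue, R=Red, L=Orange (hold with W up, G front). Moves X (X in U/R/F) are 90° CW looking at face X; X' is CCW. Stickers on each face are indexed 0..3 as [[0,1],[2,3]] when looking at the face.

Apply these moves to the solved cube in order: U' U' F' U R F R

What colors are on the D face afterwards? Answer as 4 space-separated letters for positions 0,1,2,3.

After move 1 (U'): U=WWWW F=OOGG R=GGRR B=RRBB L=BBOO
After move 2 (U'): U=WWWW F=BBGG R=OORR B=GGBB L=RROO
After move 3 (F'): F=BGBG U=WWOR R=YOYR D=ROYY L=RWOW
After move 4 (U): U=OWRW F=YOBG R=GGYR B=RWBB L=BGOW
After move 5 (R): R=YGRG U=OORG F=YOBY D=RBYR B=WWWB
After move 6 (F): F=BYYO U=OOWG R=RGGG D=RYYR L=BROB
After move 7 (R): R=GRGG U=OYWO F=BYYR D=RWYW B=GWOB
Query: D face = RWYW

Answer: R W Y W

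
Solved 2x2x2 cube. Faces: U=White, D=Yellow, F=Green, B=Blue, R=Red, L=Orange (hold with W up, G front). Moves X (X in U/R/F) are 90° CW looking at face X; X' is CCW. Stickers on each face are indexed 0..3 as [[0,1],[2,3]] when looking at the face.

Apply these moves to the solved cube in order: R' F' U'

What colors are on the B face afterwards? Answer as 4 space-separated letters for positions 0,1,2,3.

Answer: G R Y B

Derivation:
After move 1 (R'): R=RRRR U=WBWB F=GWGW D=YGYG B=YBYB
After move 2 (F'): F=WWGG U=WBRR R=GRYR D=OOYG L=OBOW
After move 3 (U'): U=BRWR F=OBGG R=WWYR B=GRYB L=YBOW
Query: B face = GRYB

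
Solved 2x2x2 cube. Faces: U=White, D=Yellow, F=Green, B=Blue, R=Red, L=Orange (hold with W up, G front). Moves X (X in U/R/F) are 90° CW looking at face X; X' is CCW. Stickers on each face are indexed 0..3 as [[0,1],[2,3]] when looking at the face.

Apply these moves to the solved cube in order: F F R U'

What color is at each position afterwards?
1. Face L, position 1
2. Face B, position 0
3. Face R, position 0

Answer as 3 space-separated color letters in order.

Answer: B O G

Derivation:
After move 1 (F): F=GGGG U=WWOO R=WRWR D=RRYY L=OYOY
After move 2 (F): F=GGGG U=WWYY R=OROR D=WWYY L=OROR
After move 3 (R): R=OORR U=WGYG F=GWGY D=WBYB B=YBWB
After move 4 (U'): U=GGWY F=ORGY R=GWRR B=OOWB L=YBOR
Query 1: L[1] = B
Query 2: B[0] = O
Query 3: R[0] = G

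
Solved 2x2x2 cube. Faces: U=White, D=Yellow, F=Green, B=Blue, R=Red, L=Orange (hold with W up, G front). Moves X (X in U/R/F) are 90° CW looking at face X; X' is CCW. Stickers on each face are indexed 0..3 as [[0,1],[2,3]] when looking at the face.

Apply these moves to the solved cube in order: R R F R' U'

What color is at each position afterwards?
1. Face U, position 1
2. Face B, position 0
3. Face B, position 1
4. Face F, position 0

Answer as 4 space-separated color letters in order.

After move 1 (R): R=RRRR U=WGWG F=GYGY D=YBYB B=WBWB
After move 2 (R): R=RRRR U=WYWY F=GBGB D=YWYW B=GBGB
After move 3 (F): F=GGBB U=WYOO R=WRYR D=RRYW L=OYOW
After move 4 (R'): R=RRWY U=WGOG F=GYBO D=RGYB B=WBRB
After move 5 (U'): U=GGWO F=OYBO R=GYWY B=RRRB L=WBOW
Query 1: U[1] = G
Query 2: B[0] = R
Query 3: B[1] = R
Query 4: F[0] = O

Answer: G R R O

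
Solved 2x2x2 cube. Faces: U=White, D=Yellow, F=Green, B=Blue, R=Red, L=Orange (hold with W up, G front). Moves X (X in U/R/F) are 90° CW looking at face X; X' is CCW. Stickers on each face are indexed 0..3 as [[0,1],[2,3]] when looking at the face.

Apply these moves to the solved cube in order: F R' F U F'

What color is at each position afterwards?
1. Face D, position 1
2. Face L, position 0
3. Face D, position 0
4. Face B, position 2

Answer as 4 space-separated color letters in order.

After move 1 (F): F=GGGG U=WWOO R=WRWR D=RRYY L=OYOY
After move 2 (R'): R=RRWW U=WBOB F=GWGO D=RGYG B=YBRB
After move 3 (F): F=GGOW U=WBYY R=ORBW D=WRYG L=OROG
After move 4 (U): U=YWYB F=OROW R=YBBW B=ORRB L=GGOG
After move 5 (F'): F=RWOO U=YWYB R=RBWW D=GGYG L=GBOY
Query 1: D[1] = G
Query 2: L[0] = G
Query 3: D[0] = G
Query 4: B[2] = R

Answer: G G G R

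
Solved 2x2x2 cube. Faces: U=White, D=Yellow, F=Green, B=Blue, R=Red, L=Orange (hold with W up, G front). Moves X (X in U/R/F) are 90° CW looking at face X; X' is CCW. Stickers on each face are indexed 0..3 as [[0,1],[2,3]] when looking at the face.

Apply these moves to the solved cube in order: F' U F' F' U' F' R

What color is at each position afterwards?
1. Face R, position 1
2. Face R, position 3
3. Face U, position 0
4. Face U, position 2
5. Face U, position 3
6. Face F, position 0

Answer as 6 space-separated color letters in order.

After move 1 (F'): F=GGGG U=WWRR R=YRYR D=OOYY L=OWOW
After move 2 (U): U=RWRW F=YRGG R=BBYR B=OWBB L=GGOW
After move 3 (F'): F=RGYG U=RWBY R=OBOR D=GWYY L=GWOR
After move 4 (F'): F=GGRY U=RWOO R=WBGR D=WRYY L=GYOB
After move 5 (U'): U=WORO F=GYRY R=GGGR B=WBBB L=OWOB
After move 6 (F'): F=YYGR U=WOGG R=RGWR D=WBYY L=OOOR
After move 7 (R): R=WRRG U=WYGR F=YBGY D=WBYW B=GBOB
Query 1: R[1] = R
Query 2: R[3] = G
Query 3: U[0] = W
Query 4: U[2] = G
Query 5: U[3] = R
Query 6: F[0] = Y

Answer: R G W G R Y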